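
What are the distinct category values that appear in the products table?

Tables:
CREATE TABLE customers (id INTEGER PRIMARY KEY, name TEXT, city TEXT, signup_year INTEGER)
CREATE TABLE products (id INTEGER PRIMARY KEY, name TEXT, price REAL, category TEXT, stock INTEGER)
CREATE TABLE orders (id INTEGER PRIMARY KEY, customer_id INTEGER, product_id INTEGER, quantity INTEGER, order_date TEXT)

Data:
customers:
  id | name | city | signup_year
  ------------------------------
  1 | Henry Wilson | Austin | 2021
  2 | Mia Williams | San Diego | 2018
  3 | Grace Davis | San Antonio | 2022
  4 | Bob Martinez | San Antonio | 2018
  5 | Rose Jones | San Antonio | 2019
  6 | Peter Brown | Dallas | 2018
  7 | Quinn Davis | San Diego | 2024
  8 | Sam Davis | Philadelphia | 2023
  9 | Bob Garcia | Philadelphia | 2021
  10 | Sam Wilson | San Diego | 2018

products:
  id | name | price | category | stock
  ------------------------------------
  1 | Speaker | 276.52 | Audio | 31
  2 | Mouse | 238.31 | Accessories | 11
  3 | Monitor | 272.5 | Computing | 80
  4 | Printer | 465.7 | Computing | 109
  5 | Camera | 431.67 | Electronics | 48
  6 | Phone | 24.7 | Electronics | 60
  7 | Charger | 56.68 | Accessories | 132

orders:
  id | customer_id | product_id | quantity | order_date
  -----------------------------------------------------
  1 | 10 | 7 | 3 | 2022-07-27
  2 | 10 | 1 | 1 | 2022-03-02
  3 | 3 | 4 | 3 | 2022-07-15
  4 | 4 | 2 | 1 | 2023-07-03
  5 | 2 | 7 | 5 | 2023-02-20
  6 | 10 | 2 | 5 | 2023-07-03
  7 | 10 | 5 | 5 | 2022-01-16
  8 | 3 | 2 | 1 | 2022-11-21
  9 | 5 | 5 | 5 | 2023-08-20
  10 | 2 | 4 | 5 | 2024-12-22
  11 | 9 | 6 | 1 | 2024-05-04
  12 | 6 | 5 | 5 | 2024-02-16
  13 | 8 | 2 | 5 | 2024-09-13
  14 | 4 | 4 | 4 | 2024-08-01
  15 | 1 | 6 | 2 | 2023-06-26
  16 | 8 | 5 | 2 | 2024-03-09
SELECT DISTINCT category FROM products

Execution result:
category
Audio
Accessories
Computing
Electronics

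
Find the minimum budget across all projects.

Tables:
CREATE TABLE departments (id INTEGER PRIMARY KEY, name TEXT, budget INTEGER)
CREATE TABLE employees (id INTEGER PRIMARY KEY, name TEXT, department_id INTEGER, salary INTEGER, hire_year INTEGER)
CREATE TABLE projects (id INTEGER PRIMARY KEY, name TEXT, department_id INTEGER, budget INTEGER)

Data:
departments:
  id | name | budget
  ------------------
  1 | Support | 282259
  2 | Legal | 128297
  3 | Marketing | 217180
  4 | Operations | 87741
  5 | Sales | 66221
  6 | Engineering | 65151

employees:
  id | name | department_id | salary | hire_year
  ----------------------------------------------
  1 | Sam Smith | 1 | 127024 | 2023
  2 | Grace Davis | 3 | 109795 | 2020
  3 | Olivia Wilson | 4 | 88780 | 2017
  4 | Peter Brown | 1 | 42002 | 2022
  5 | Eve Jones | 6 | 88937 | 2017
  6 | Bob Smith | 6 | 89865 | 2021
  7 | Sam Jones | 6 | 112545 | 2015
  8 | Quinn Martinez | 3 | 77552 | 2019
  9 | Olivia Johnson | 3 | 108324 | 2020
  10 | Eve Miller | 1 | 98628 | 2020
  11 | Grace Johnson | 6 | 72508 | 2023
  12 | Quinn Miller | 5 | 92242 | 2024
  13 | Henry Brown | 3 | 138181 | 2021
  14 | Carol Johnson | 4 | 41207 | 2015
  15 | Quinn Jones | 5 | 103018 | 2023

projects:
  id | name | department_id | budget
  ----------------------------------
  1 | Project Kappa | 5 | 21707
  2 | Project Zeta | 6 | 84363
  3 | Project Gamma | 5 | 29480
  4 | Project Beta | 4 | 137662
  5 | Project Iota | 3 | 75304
SELECT MIN(budget) FROM projects

Execution result:
21707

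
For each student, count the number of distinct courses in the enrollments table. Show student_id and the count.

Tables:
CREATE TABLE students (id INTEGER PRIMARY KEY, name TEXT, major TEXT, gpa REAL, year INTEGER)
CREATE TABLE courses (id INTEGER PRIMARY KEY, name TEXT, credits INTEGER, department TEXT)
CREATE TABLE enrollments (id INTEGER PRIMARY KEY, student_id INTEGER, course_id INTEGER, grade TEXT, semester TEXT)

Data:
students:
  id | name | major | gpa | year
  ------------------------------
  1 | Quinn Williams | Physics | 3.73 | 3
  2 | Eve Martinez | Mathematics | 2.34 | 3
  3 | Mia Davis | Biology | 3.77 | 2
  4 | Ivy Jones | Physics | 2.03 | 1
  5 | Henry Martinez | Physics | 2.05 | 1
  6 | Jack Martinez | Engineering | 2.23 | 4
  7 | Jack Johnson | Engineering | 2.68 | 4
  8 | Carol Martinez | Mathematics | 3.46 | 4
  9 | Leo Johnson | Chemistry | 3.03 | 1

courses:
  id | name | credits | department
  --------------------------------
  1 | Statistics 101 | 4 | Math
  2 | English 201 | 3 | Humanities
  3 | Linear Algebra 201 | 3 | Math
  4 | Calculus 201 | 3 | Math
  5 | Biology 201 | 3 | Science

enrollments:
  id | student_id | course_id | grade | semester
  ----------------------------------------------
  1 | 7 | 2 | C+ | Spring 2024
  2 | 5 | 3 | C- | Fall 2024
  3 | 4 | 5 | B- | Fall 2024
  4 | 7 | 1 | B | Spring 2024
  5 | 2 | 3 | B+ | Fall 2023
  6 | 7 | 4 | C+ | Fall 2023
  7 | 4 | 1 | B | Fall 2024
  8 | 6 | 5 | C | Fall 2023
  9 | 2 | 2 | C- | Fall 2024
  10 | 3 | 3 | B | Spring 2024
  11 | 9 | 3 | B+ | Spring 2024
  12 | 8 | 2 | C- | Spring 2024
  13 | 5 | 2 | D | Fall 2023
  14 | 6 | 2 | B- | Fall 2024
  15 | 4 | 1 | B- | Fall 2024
SELECT student_id, COUNT(DISTINCT course_id) AS distinct_course_count FROM enrollments GROUP BY student_id

Execution result:
student_id | distinct_course_count
2 | 2
3 | 1
4 | 2
5 | 2
6 | 2
7 | 3
8 | 1
9 | 1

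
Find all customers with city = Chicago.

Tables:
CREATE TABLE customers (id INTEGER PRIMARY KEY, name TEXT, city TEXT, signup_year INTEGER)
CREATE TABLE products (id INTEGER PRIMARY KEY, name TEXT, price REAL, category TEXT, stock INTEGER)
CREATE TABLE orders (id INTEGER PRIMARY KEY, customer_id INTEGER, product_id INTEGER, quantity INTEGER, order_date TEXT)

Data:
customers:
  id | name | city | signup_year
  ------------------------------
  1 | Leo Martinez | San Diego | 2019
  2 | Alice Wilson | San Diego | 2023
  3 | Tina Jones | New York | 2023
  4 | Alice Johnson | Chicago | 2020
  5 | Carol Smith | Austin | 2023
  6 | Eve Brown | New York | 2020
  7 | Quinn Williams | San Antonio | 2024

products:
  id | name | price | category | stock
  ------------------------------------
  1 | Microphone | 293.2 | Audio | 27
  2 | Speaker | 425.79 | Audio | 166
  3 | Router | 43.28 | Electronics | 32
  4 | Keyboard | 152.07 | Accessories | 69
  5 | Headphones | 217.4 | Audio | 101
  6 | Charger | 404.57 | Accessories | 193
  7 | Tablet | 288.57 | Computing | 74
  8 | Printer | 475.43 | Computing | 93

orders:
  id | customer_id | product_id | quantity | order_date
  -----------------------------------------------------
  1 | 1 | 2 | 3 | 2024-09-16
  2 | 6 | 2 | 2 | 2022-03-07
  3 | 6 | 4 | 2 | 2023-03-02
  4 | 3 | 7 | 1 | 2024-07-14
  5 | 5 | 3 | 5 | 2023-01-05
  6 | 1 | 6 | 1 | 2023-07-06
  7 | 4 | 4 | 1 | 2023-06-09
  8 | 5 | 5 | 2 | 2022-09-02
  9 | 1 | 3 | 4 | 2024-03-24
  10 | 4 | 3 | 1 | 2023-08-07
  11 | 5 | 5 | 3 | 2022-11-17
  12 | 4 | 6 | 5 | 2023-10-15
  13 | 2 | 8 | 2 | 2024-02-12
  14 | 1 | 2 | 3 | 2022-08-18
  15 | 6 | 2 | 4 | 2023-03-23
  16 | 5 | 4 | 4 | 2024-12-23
SELECT name, city FROM customers WHERE city = 'Chicago'

Execution result:
name | city
Alice Johnson | Chicago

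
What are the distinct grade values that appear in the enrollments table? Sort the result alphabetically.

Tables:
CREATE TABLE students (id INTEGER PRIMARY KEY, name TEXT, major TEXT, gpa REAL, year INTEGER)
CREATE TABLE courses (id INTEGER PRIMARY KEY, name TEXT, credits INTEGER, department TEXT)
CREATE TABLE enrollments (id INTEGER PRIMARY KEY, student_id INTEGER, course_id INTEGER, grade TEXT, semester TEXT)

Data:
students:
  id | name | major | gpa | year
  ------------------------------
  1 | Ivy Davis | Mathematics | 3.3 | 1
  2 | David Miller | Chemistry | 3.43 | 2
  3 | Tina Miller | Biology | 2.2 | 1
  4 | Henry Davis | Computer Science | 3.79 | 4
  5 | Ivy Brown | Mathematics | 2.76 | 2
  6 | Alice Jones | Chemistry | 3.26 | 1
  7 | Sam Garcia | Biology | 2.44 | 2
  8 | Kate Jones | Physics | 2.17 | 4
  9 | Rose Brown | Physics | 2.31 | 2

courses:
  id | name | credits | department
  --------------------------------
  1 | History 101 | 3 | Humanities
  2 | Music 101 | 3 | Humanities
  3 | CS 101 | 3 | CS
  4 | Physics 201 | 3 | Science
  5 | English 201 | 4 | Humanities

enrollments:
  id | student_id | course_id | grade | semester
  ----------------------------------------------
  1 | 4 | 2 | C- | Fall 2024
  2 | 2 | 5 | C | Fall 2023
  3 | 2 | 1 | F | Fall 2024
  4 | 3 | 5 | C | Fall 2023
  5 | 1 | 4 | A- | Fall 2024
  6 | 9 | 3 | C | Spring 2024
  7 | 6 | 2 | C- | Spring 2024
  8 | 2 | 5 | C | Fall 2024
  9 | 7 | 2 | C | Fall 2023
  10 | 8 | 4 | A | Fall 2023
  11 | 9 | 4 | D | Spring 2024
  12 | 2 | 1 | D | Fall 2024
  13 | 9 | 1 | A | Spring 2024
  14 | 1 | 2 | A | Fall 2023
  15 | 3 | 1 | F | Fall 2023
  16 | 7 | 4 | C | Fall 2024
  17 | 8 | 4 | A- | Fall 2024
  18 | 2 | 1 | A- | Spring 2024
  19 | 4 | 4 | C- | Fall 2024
SELECT DISTINCT grade FROM enrollments ORDER BY grade

Execution result:
grade
A
A-
C
C-
D
F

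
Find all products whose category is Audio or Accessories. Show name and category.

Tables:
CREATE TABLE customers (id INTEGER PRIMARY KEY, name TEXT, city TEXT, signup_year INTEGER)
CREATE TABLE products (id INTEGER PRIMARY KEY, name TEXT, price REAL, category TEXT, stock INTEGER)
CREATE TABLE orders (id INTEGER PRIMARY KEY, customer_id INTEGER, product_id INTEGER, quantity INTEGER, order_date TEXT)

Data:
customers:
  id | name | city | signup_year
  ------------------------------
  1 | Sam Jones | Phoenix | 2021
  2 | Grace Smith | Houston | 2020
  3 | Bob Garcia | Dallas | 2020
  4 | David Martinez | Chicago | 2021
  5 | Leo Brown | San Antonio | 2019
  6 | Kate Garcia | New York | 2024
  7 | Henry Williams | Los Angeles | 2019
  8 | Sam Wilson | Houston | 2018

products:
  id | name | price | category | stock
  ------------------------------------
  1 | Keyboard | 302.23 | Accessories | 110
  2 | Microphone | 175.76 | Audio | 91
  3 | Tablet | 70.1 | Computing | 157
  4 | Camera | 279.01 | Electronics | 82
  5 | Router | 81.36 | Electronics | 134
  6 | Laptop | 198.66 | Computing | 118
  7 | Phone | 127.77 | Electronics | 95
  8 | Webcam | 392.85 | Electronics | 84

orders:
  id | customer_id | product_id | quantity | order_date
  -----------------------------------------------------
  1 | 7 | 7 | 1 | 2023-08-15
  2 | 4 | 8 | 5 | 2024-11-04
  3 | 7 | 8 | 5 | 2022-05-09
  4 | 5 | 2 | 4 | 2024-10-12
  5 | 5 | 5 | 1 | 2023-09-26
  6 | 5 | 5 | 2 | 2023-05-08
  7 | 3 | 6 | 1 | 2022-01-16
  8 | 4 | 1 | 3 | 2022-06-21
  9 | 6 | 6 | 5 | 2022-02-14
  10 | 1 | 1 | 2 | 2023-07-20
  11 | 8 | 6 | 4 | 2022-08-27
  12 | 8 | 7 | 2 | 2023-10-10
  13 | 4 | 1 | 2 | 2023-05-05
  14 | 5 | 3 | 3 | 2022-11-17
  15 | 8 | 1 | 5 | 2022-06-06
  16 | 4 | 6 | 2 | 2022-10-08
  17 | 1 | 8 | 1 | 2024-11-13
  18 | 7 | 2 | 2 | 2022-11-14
SELECT name, category FROM products WHERE category IN ('Audio', 'Accessories')

Execution result:
name | category
Keyboard | Accessories
Microphone | Audio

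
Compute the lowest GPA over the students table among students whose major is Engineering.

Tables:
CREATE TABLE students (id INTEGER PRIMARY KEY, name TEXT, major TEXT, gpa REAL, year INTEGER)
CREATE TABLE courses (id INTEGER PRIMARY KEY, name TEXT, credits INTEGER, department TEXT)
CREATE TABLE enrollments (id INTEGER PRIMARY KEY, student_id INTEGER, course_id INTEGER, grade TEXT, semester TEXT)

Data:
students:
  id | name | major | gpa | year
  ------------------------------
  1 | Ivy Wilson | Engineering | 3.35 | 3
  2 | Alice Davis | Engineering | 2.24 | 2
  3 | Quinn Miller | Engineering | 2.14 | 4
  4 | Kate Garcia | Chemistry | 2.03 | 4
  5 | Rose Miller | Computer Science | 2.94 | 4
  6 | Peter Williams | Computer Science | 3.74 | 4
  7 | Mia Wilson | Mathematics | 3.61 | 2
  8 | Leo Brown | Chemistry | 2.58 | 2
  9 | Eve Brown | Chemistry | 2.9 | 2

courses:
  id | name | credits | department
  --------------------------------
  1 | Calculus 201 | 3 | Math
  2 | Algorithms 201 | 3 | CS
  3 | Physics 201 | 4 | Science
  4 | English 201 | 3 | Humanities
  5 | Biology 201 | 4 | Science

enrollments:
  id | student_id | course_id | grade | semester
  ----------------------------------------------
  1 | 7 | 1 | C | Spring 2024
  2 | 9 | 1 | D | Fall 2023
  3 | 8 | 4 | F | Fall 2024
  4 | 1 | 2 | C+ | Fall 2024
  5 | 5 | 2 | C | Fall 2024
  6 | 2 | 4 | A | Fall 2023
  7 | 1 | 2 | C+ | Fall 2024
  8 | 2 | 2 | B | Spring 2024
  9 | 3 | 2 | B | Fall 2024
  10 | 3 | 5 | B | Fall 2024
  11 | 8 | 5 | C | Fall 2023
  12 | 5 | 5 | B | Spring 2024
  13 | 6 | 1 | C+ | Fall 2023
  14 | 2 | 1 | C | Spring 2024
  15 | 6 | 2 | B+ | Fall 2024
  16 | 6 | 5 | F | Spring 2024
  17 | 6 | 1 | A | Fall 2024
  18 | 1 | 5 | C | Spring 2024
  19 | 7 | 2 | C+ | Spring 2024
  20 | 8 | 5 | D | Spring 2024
SELECT MIN(gpa) FROM students WHERE major = 'Engineering'

Execution result:
2.14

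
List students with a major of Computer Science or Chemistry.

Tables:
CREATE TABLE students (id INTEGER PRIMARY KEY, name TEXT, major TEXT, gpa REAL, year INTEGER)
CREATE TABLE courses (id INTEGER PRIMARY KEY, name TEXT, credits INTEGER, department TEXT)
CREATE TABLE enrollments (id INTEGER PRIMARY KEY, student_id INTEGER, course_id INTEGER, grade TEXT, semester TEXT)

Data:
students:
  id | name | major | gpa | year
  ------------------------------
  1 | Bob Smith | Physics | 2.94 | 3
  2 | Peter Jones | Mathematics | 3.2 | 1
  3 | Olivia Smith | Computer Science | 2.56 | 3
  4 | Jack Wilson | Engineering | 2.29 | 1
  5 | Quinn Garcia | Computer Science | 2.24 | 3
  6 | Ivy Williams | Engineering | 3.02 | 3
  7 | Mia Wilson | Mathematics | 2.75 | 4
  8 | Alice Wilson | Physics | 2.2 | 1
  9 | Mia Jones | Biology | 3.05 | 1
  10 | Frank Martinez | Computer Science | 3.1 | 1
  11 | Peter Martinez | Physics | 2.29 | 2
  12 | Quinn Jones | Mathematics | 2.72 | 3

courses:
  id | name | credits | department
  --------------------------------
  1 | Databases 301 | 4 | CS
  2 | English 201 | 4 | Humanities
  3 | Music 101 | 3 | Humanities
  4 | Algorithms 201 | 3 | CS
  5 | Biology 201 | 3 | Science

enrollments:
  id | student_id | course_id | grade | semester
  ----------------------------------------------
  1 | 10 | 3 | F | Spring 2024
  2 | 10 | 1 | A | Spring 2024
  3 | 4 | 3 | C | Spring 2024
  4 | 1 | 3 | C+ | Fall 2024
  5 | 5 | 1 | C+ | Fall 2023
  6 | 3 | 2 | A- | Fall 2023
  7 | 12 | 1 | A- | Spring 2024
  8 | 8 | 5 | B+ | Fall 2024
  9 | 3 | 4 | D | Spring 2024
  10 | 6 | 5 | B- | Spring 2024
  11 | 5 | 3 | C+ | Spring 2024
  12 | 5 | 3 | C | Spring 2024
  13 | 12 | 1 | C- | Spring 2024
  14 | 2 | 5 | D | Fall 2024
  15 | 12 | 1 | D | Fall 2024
SELECT name, major FROM students WHERE major IN ('Computer Science', 'Chemistry')

Execution result:
name | major
Olivia Smith | Computer Science
Quinn Garcia | Computer Science
Frank Martinez | Computer Science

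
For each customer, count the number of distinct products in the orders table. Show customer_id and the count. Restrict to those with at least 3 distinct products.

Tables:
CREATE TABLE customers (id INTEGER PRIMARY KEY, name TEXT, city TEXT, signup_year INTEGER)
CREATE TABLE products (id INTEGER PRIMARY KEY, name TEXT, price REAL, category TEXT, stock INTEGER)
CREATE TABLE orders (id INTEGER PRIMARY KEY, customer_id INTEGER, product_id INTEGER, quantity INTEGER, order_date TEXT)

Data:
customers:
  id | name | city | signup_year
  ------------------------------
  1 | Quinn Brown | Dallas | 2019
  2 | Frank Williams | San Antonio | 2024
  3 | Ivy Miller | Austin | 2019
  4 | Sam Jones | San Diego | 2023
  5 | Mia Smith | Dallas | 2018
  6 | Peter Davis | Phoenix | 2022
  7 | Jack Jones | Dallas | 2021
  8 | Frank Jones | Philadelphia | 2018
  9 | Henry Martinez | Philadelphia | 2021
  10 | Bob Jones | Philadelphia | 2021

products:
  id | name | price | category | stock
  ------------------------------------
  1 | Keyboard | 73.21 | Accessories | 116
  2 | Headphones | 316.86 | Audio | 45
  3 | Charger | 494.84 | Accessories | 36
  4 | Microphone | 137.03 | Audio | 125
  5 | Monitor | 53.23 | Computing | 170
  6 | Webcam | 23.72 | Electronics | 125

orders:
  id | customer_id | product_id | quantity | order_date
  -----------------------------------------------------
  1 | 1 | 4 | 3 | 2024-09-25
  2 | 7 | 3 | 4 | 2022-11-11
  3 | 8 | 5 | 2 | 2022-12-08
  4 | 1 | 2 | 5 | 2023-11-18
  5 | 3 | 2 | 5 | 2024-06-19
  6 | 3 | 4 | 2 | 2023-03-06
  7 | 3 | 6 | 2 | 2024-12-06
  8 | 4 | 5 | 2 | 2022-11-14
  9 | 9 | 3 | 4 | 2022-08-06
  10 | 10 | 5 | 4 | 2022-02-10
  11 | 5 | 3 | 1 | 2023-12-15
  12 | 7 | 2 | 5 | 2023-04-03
SELECT customer_id, COUNT(DISTINCT product_id) AS distinct_product_count FROM orders GROUP BY customer_id HAVING COUNT(DISTINCT product_id) >= 3

Execution result:
customer_id | distinct_product_count
3 | 3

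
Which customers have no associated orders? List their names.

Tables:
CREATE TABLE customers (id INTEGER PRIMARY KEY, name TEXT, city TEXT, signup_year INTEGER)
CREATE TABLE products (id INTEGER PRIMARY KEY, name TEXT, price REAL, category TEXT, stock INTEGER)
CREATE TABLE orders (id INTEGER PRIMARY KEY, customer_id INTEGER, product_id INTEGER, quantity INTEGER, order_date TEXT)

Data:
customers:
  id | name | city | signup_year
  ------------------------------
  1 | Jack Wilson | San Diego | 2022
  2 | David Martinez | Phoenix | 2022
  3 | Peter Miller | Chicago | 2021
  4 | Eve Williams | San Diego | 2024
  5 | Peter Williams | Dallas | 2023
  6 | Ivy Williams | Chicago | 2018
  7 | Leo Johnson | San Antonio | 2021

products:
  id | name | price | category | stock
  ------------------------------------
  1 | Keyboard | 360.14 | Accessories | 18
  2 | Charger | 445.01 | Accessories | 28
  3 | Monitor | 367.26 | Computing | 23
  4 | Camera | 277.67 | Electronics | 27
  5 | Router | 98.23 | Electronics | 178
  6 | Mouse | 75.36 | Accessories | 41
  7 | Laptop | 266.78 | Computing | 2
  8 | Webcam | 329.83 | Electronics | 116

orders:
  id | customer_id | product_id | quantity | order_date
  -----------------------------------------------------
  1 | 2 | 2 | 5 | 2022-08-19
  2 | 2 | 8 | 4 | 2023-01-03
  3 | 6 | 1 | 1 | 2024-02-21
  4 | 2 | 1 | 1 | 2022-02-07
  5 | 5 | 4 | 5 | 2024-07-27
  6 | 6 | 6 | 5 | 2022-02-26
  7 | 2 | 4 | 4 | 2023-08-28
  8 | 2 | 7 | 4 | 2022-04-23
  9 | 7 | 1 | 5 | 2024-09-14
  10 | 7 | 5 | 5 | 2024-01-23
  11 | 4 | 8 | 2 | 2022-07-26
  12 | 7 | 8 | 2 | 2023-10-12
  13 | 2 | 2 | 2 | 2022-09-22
SELECT p.name FROM customers p LEFT JOIN orders c ON c.customer_id = p.id WHERE c.id IS NULL

Execution result:
name
Jack Wilson
Peter Miller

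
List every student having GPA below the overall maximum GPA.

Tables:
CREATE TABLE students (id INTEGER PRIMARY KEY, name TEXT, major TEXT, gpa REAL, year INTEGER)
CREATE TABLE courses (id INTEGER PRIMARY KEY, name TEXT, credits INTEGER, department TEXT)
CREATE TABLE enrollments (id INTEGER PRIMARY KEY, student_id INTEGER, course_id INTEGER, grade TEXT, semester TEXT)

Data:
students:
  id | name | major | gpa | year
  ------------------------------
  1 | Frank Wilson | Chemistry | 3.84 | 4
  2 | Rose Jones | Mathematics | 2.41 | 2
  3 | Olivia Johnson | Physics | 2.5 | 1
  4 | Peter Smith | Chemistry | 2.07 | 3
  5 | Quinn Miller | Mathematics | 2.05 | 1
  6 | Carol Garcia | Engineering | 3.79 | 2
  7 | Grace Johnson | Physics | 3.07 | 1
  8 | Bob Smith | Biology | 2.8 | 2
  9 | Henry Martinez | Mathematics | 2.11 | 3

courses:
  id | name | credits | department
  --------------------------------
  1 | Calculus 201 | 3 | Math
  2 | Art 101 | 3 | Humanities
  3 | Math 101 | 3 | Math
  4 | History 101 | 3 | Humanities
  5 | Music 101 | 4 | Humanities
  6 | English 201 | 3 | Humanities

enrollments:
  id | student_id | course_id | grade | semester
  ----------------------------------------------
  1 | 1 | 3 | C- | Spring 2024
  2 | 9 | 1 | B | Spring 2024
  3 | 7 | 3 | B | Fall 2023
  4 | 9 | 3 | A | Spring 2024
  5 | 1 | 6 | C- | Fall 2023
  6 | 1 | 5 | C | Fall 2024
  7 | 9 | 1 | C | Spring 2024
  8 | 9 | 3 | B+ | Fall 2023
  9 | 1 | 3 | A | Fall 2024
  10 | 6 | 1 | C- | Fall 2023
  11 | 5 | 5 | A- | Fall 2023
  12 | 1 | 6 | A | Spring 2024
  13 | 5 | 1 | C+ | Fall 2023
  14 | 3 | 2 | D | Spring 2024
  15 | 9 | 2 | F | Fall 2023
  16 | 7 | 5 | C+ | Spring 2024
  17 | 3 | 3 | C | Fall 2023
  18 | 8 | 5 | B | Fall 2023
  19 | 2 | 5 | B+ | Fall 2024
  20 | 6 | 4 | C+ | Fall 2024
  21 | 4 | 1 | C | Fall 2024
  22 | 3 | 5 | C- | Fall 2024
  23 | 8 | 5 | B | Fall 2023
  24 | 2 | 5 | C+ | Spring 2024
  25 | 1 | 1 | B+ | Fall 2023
SELECT name, gpa FROM students WHERE gpa < (SELECT MAX(gpa) FROM students)

Execution result:
name | gpa
Rose Jones | 2.41
Olivia Johnson | 2.50
Peter Smith | 2.07
Quinn Miller | 2.05
Carol Garcia | 3.79
Grace Johnson | 3.07
Bob Smith | 2.80
Henry Martinez | 2.11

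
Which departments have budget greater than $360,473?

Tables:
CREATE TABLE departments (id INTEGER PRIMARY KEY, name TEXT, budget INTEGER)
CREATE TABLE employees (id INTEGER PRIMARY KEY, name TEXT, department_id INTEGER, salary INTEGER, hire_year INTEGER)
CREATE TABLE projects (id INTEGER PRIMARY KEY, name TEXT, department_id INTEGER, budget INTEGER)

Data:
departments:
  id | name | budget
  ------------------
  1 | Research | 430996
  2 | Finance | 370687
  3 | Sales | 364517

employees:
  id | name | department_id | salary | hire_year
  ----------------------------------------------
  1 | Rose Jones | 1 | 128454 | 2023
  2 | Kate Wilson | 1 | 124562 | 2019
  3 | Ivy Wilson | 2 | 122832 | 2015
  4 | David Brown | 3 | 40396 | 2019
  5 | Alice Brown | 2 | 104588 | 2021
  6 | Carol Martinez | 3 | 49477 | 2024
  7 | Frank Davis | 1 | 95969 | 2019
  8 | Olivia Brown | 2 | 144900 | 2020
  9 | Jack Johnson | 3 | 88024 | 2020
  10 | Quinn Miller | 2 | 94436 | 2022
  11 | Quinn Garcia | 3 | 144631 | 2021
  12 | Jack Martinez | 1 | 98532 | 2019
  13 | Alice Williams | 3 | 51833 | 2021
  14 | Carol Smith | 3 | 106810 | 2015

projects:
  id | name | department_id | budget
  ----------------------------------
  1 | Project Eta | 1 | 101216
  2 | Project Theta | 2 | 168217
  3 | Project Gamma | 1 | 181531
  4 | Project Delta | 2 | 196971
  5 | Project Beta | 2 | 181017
SELECT name, budget FROM departments WHERE budget > 360473

Execution result:
name | budget
Research | 430996
Finance | 370687
Sales | 364517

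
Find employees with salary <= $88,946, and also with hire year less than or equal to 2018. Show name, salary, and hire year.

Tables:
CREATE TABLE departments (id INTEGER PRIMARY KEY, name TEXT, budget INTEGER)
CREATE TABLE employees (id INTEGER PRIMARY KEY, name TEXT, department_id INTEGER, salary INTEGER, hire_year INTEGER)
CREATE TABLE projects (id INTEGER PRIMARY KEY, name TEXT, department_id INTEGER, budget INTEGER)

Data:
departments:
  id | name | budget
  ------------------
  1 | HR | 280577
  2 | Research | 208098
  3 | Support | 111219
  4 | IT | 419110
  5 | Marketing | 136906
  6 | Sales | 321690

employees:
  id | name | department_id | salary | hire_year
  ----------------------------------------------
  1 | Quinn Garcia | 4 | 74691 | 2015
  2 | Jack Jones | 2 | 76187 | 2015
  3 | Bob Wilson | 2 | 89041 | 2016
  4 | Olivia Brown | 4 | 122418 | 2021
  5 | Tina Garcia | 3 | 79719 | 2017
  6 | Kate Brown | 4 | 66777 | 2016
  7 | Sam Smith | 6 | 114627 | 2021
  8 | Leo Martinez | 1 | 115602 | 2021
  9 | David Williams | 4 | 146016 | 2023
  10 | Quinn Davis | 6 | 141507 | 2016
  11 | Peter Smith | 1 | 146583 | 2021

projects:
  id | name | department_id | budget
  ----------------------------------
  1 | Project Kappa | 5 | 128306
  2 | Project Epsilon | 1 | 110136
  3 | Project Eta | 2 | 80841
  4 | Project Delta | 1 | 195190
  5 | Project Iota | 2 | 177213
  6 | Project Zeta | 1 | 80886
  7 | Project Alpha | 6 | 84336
SELECT name, salary, hire_year FROM employees WHERE salary <= 88946 AND hire_year <= 2018

Execution result:
name | salary | hire_year
Quinn Garcia | 74691 | 2015
Jack Jones | 76187 | 2015
Tina Garcia | 79719 | 2017
Kate Brown | 66777 | 2016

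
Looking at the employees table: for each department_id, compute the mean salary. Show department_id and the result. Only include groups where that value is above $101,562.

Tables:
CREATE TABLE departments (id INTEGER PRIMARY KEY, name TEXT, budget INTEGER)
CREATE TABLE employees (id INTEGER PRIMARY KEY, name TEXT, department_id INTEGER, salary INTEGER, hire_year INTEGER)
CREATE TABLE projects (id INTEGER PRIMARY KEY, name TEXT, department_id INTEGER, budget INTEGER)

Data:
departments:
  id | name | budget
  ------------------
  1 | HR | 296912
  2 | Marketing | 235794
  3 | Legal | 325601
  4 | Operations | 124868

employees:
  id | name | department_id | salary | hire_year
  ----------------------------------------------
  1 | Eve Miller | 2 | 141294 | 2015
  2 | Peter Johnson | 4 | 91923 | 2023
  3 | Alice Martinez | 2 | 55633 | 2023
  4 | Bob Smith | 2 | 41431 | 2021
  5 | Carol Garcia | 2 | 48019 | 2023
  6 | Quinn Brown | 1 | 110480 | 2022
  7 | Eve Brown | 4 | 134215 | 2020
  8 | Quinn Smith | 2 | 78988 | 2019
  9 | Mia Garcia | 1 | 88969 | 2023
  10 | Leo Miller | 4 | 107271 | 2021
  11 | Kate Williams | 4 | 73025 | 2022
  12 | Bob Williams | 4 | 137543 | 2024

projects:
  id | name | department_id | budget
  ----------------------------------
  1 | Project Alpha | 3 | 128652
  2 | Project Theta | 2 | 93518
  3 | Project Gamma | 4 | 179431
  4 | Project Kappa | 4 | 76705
SELECT department_id, AVG(salary) AS avg_salary FROM employees GROUP BY department_id HAVING AVG(salary) > 101562

Execution result:
department_id | avg_salary
4 | 108795.40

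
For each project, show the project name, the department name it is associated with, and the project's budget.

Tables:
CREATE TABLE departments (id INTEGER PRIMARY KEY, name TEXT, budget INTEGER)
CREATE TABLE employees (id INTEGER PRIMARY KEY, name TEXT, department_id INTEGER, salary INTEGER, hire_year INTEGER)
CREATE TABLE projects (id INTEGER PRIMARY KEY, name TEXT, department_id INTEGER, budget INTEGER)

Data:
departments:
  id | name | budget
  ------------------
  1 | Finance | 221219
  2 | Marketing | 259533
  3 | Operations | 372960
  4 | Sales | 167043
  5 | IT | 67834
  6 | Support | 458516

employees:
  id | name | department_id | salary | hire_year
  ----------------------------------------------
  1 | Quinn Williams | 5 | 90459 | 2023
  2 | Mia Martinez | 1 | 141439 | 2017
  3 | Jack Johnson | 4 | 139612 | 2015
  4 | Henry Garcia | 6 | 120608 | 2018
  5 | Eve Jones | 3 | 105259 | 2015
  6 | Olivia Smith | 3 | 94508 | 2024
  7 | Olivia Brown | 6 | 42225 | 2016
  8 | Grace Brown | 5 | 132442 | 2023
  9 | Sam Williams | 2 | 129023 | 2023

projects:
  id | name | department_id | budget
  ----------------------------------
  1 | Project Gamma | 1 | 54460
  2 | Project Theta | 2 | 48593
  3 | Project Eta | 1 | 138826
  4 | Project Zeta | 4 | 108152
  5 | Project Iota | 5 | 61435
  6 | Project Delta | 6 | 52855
SELECT c.name, p.name AS department, c.budget FROM projects c JOIN departments p ON c.department_id = p.id

Execution result:
name | department | budget
Project Gamma | Finance | 54460
Project Theta | Marketing | 48593
Project Eta | Finance | 138826
Project Zeta | Sales | 108152
Project Iota | IT | 61435
Project Delta | Support | 52855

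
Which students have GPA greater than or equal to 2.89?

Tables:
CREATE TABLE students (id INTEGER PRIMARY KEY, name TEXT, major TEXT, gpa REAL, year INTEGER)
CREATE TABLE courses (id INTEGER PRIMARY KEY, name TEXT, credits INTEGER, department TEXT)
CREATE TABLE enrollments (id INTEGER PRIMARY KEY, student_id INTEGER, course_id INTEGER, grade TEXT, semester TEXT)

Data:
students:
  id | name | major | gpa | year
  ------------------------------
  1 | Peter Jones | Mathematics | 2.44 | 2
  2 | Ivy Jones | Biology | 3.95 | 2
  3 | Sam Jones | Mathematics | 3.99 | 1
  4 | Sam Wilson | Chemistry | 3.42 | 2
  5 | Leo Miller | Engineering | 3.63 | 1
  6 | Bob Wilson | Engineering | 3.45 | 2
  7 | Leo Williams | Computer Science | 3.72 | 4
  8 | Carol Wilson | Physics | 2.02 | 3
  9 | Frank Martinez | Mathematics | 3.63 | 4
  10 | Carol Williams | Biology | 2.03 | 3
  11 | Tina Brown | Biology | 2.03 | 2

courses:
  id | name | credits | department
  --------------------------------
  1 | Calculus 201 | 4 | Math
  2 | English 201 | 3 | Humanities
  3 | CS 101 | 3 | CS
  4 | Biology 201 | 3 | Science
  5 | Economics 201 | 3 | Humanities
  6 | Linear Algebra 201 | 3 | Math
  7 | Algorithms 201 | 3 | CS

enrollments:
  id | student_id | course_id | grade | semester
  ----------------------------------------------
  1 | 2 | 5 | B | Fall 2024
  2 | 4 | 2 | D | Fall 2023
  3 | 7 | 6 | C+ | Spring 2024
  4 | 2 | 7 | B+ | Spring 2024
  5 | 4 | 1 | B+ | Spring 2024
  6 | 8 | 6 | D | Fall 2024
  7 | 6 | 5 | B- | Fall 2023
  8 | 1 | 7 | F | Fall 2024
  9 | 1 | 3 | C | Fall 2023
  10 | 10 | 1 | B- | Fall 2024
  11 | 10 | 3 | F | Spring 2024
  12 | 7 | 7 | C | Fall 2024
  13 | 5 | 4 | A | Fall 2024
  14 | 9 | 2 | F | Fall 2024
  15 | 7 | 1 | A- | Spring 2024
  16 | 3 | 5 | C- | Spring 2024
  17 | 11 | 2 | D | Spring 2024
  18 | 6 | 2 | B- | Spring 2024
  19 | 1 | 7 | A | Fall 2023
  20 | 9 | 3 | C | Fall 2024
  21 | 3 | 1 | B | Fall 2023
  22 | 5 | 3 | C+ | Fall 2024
SELECT name, gpa FROM students WHERE gpa >= 2.89

Execution result:
name | gpa
Ivy Jones | 3.95
Sam Jones | 3.99
Sam Wilson | 3.42
Leo Miller | 3.63
Bob Wilson | 3.45
Leo Williams | 3.72
Frank Martinez | 3.63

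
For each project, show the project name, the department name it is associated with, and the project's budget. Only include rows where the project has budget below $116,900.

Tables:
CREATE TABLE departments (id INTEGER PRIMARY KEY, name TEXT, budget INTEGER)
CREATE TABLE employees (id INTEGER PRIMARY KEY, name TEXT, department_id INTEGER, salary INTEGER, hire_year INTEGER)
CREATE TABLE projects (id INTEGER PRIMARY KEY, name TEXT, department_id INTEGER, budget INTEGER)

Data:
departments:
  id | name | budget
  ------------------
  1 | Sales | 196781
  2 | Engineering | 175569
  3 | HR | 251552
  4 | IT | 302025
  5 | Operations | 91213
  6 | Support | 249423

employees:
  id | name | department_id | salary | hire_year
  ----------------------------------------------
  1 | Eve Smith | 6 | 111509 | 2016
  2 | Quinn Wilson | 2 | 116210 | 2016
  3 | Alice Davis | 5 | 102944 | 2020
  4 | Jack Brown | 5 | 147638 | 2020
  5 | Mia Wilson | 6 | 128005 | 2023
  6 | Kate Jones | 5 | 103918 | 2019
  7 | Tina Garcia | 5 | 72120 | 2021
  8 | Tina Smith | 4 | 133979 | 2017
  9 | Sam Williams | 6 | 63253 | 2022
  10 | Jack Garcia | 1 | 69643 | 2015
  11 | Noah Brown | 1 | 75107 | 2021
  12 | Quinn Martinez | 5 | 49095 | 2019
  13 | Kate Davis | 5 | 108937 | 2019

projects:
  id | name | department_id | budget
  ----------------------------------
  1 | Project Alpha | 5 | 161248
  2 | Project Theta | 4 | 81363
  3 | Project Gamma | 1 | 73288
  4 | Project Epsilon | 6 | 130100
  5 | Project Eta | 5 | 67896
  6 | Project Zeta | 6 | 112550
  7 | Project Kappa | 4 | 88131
SELECT c.name, p.name AS department, c.budget FROM projects c JOIN departments p ON c.department_id = p.id WHERE c.budget < 116900

Execution result:
name | department | budget
Project Theta | IT | 81363
Project Gamma | Sales | 73288
Project Eta | Operations | 67896
Project Zeta | Support | 112550
Project Kappa | IT | 88131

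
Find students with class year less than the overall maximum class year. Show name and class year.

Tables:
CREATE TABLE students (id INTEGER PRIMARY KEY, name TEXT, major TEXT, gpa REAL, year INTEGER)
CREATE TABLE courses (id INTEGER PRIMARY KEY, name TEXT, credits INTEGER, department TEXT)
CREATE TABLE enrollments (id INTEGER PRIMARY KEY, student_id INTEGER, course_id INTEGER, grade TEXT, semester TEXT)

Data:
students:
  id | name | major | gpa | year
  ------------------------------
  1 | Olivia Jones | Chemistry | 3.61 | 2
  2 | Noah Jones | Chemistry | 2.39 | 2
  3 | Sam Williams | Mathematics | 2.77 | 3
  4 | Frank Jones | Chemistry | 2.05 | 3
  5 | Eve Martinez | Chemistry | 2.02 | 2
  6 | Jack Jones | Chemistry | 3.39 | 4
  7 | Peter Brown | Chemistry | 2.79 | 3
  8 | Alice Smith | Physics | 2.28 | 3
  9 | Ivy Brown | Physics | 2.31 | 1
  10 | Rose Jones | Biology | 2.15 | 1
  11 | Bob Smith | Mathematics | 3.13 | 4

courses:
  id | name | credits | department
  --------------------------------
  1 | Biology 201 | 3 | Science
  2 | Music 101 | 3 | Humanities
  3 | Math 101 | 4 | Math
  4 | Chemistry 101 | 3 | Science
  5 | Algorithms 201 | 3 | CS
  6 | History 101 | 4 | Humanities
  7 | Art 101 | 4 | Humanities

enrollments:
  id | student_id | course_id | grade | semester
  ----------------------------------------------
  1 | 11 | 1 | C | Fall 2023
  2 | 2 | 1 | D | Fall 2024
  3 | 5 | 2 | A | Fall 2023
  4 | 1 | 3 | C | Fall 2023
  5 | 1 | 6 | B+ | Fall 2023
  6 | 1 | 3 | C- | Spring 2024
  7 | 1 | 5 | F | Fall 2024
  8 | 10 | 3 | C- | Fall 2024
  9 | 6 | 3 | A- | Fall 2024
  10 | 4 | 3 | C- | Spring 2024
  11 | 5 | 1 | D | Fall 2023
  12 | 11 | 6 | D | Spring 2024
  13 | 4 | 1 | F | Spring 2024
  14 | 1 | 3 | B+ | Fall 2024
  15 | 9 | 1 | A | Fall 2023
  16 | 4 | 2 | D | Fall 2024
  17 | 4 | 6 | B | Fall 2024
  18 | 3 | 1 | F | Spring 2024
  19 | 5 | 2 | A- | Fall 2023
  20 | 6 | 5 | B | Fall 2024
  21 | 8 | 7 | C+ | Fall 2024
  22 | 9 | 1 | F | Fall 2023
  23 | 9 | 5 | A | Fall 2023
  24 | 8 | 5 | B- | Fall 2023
SELECT name, year FROM students WHERE year < (SELECT MAX(year) FROM students)

Execution result:
name | year
Olivia Jones | 2
Noah Jones | 2
Sam Williams | 3
Frank Jones | 3
Eve Martinez | 2
Peter Brown | 3
Alice Smith | 3
Ivy Brown | 1
Rose Jones | 1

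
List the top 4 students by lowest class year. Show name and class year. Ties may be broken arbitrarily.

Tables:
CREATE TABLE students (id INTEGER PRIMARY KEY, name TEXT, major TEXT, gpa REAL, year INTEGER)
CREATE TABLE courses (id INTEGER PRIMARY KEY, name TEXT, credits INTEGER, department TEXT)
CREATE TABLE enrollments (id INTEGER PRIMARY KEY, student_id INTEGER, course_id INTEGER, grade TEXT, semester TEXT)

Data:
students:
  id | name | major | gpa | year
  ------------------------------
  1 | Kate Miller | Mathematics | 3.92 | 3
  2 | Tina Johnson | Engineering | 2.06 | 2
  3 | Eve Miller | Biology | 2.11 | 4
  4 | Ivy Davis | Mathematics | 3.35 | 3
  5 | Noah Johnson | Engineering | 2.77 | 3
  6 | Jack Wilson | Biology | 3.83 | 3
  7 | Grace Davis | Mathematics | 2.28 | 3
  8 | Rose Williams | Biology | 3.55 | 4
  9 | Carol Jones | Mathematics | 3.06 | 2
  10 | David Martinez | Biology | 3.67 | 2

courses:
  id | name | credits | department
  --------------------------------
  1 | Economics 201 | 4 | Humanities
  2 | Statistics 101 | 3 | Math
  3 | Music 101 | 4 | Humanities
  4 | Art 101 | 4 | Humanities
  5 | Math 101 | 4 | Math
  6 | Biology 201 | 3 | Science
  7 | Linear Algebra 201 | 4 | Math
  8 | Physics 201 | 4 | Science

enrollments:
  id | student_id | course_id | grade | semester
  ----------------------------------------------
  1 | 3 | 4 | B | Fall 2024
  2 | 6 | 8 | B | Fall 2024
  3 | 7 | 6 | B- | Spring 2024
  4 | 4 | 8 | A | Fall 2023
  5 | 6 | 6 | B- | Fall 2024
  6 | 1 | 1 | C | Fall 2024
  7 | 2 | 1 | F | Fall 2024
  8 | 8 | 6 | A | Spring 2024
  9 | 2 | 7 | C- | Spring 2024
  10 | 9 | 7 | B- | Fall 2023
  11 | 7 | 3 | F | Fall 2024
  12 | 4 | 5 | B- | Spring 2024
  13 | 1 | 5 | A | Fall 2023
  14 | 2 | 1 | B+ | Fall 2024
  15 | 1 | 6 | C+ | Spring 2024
SELECT name, year FROM students ORDER BY year ASC LIMIT 4

Execution result:
name | year
Tina Johnson | 2
Carol Jones | 2
David Martinez | 2
Kate Miller | 3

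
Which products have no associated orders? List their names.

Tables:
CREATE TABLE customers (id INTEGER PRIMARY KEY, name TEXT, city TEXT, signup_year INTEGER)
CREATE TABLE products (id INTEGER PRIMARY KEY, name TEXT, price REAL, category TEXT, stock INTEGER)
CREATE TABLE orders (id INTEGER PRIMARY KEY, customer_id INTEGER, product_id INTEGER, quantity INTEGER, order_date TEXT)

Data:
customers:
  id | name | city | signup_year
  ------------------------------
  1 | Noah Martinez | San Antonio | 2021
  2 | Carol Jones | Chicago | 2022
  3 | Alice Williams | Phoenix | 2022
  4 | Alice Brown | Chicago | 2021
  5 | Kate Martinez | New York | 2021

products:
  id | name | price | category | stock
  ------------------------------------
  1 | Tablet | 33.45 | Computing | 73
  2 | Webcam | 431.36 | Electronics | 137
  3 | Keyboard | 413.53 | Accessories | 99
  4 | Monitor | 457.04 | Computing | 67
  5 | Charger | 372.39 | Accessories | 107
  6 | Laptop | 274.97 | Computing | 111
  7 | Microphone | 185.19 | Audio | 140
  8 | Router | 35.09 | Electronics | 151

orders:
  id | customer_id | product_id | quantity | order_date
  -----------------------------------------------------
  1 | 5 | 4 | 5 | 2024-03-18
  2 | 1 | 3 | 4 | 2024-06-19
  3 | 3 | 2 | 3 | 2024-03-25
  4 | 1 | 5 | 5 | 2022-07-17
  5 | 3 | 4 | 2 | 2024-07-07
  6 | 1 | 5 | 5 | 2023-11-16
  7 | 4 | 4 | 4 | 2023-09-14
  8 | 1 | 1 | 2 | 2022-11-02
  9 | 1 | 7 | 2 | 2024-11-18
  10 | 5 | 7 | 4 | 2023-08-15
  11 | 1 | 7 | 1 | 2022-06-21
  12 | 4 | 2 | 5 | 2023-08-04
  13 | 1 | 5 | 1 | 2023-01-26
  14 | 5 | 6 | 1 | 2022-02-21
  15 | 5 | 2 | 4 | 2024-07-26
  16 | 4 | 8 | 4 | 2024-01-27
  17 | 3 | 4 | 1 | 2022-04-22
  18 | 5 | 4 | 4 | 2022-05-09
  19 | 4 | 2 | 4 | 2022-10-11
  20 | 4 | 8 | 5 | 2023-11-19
SELECT p.name FROM products p LEFT JOIN orders c ON c.product_id = p.id WHERE c.id IS NULL

Execution result:
(no rows)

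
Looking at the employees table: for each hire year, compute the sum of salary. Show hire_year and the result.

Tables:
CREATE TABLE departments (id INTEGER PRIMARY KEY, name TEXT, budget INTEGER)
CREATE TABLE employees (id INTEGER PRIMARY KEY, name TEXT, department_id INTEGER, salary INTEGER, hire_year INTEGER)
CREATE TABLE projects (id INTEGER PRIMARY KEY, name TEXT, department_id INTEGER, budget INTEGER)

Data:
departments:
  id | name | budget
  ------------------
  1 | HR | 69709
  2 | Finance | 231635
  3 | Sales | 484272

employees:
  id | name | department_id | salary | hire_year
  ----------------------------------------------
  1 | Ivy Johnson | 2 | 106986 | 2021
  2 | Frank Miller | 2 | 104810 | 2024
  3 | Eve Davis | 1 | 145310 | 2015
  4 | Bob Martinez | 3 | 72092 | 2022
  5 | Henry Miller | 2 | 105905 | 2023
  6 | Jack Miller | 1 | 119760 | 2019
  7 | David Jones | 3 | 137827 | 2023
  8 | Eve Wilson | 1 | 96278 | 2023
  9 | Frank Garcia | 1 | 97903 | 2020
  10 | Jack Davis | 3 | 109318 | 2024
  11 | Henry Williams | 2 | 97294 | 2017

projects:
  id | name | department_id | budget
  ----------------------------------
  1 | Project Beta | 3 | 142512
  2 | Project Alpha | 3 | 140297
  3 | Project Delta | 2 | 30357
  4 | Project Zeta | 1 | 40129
SELECT hire_year, SUM(salary) AS sum_salary FROM employees GROUP BY hire_year

Execution result:
hire_year | sum_salary
2015 | 145310
2017 | 97294
2019 | 119760
2020 | 97903
2021 | 106986
2022 | 72092
2023 | 340010
2024 | 214128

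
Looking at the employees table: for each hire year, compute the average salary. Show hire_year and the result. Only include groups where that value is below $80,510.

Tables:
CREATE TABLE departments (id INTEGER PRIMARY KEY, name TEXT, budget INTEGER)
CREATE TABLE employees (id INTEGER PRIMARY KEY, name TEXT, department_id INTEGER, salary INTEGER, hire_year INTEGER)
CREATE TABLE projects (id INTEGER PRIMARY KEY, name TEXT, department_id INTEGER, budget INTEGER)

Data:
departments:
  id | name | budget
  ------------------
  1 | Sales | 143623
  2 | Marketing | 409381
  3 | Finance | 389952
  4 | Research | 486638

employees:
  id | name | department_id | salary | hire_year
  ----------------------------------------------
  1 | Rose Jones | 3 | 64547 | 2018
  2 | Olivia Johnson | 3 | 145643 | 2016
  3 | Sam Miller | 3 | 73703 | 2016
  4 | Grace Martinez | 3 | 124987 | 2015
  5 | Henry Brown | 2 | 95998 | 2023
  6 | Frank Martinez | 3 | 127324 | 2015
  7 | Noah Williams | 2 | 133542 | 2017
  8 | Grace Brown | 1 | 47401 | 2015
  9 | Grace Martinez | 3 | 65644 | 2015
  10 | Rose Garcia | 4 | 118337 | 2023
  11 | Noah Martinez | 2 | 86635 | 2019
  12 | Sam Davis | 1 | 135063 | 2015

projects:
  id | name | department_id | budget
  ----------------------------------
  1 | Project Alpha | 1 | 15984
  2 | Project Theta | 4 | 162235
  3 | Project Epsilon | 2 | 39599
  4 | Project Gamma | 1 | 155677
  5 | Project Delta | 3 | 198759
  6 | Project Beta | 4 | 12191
SELECT hire_year, AVG(salary) AS avg_salary FROM employees GROUP BY hire_year HAVING AVG(salary) < 80510

Execution result:
hire_year | avg_salary
2018 | 64547.00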